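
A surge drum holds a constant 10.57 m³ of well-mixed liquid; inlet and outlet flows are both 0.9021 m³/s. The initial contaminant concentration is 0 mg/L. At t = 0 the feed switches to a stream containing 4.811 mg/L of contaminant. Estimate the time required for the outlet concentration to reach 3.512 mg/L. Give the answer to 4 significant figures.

15.34 s

Species balance: V dC/dt = Q(C_in − C) ⇒ τ = V/Q = 11.7171 s.
C(t) = C_in + (C₀ − C_in) e^(−t/τ). Set C = 3.512 and solve for t:
e^(−t/τ) = (C − C_in)/(C₀ − C_in) = (3.512 − 4.811)/(0 − 4.811) = 0.270006
t = −τ ln(…) = 11.7171 × 1.30931 = 15.3413 s.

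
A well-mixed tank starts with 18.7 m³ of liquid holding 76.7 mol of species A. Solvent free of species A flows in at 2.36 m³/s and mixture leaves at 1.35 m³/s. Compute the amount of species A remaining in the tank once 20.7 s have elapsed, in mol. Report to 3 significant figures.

28.1 mol

Let m(t) be the amount of species A. Volume: V(t) = V₀ + (Q_in − Q_out) t = 18.7 + 1.0100 t; V(20.7) = 39.607 m³.
Solute balance: dm/dt = 0 − Q_out C = −Q_out m/V(t).
dm/m = −Q_out dt/(V₀ + 1.0100 t); integrating gives ln(m/m₀) = −(Q_out/(Q_in−Q_out)) ln(V/V₀).
m = m₀ (V₀/V)^(Q_out/(Q_in−Q_out)) = 76.7 × (18.7/39.607)^(1.3366) = 28.128 mol.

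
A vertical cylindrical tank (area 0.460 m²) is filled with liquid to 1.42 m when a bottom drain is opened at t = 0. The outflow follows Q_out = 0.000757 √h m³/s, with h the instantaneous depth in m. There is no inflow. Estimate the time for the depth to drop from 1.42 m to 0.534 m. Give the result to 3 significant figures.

Volume balance on the tank: A dh/dt = −0.000757 √h.
Separate and integrate: 2(√h − √h₀) = −(0.000757/A) t.
t = 2A(√h₀ − √h)/0.000757 = 2·0.460·(√1.42 − √0.534)/0.000757
  = 0.92000 × (1.1916 − 0.73075) / 0.000757 = 560.12 s.

560 s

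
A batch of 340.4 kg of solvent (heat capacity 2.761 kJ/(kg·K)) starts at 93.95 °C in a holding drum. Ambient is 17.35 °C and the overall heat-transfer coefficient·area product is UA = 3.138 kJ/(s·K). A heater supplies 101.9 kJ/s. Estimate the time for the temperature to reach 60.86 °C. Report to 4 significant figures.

M c_p dT/dt = −UA(T − T_amb) + Q̇.
τ = M c_p/UA = 299.504 s; T_ss = T_amb + Q̇/UA = 17.35 + 101.9/3.138 = 49.8229 °C.
T(t) = T_ss + (T₀ − T_ss)e^(−t/τ); set T = 60.86:
t = −τ ln[(T − T_ss)/(T₀ − T_ss)] = −299.504 · ln(0.250120) = 415.057 s.

415.1 s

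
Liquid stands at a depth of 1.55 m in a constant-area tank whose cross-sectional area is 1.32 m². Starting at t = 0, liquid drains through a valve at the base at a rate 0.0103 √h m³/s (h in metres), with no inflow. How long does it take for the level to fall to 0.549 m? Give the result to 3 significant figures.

129 s

A dh/dt = −Q_out = −0.0103 √h.
This is separable: 2 d(√h)/dt = −0.0103/A, so √h = √h₀ − (0.0103/(2A)) t.
t = 2A(√h₀ − √h)/0.0103 = 2·1.32·(√1.55 − √0.549)/0.0103
  = 2.6400 × (1.2450 − 0.74095) / 0.0103 = 129.19 s.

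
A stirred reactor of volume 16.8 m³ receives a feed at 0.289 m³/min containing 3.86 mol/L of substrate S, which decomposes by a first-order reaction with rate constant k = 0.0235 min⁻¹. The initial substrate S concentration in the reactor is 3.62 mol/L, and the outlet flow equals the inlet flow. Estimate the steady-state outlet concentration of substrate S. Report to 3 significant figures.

1.63 mol/L

Species balance: V dC/dt = Q C_in − Q C − k V C.
At steady state: 0 = Q C_in − (Q + kV) C_ss, so C_ss = Q C_in/(Q + kV).
C_ss = 0.289·3.86/(0.289 + 0.0235·16.8) = 1.1155/0.68380 = 1.6314 mol/L.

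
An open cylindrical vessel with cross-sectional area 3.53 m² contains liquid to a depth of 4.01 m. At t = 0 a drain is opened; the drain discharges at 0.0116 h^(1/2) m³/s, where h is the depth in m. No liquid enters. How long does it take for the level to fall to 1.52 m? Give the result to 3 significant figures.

A dh/dt = −Q_out = −0.0116 √h.
Separate and integrate: 2(√h − √h₀) = −(0.0116/A) t.
t = 2A(√h₀ − √h)/0.0116 = 2·3.53·(√4.01 − √1.52)/0.0116
  = 7.0600 × (2.0025 − 1.2329) / 0.0116 = 468.40 s.

468 s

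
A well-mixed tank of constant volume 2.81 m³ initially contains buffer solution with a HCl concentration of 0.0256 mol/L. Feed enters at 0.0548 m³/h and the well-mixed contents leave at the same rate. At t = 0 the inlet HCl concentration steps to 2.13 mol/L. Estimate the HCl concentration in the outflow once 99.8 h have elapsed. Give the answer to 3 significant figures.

Unsteady species balance (constant V, well mixed): V dC/dt = Q(C_in − C).
Rewrite as dC/dt + C/τ = C_in/τ, τ = V/Q = 51.277 h.
Integrating: C(t) = C_in + (C₀ − C_in) e^(−t/τ).
C(99.8) = 2.13 + (0.0256 − 2.13)·e^(−99.8/51.277) = 2.13 + (-2.1044)·0.14280 = 1.8295 mol/L.

1.83 mol/L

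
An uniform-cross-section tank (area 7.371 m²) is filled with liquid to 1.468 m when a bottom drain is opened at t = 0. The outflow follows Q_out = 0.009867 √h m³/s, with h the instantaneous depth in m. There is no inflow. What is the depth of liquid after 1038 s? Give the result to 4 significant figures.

With no inflow, A dh/dt = −0.009867 √h.
Separate and integrate: 2(√h − √h₀) = −(0.009867/A) t.
√h = √1.468 − 0.009867·1038/(2·7.371) = 1.21161 − 0.694746 = 0.516864.
h = 0.516864² = 0.267149 m.

0.2671 m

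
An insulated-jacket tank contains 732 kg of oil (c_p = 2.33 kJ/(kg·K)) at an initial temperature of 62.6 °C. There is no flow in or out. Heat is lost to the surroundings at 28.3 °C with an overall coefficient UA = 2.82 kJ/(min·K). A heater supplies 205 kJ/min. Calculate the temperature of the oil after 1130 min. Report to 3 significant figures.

95.1 °C

Energy balance: M c_p dT/dt = −UA(T − T_amb) + Q̇.
dT/dt = (T_ss − T)/τ with T_ss = T_amb + Q̇/UA = 28.3 + 205/2.82 = 101.00 °C, τ = M c_p/UA = 732·2.33/2.82 = 604.81 min.
This is linear first-order; T(t) = T_ss + (T₀ − T_ss) e^(−t/τ).
T(1130) = 101.00 + (-38.395)·0.15438 = 95.068 °C.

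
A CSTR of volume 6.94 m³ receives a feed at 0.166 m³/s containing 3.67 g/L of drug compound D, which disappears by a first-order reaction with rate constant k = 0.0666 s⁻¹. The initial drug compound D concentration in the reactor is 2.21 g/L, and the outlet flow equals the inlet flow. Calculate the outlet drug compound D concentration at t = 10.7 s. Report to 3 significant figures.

1.44 g/L

V dC/dt = Q(C_in − C) − k V C.
dC/dt = (Q/V) C_in − (Q/V + k) C; effective rate a = Q/V + k = 0.023919 + 0.0666 = 0.090519 s⁻¹.
C_ss = Q C_in/(Q + kV) = 0.96978 g/L; C(t) = C_ss + (C₀ − C_ss) e^(−a t).
C(10.7) = 0.96978 + (1.2402)·e^(−0.090519·10.7) = 0.96978 + (1.2402)·0.37963 = 1.4406 g/L.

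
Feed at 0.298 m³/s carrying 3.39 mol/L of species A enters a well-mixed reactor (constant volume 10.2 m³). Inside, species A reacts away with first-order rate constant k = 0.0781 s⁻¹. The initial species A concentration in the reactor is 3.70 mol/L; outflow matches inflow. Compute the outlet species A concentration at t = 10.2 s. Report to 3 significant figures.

1.85 mol/L

Accumulation = in − out − consumed: V dC/dt = Q C_in − Q C − k V C.
dC/dt = (Q/V) C_in − (Q/V + k) C; effective rate a = Q/V + k = 0.029216 + 0.0781 = 0.10732 s⁻¹.
C_ss = Q C_in/(Q + kV) = 0.92290 mol/L; C(t) = C_ss + (C₀ − C_ss) e^(−a t).
C(10.2) = 0.92290 + (2.7771)·e^(−0.10732·10.2) = 0.92290 + (2.7771)·0.33467 = 1.8523 mol/L.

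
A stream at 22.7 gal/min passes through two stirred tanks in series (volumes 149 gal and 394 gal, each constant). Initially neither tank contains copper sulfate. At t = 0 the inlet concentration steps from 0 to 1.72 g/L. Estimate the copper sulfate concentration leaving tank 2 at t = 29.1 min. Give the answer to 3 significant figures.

Time constants: τᵢ = Vᵢ/Q for each well-mixed tank.
τ₁ = 149/22.7 = 6.5639 min; τ₂ = 394/22.7 = 17.357 min.
Solving the cascade with C₁(0)=C₂(0)=0 gives C₂(t) = C_in[1 − (τ₁ e^(−t/τ₁) − τ₂ e^(−t/τ₂))/(τ₁ − τ₂)].
At t = 29.1: e^(−t/τ₁) = 0.011875, e^(−t/τ₂) = 0.18701.
C₂ = 1.72·[1 − (6.5639·0.011875 − 17.357·0.18701)/(-10.793)] = 1.72·0.70647 = 1.2151 g/L.

1.22 g/L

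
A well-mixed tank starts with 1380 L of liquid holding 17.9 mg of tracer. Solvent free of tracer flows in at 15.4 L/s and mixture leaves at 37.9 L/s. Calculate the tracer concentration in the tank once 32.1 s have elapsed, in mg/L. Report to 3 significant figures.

Total volume: dV/dt = Q_in − Q_out = -22.500 L/s, so V(t) = 1380 − 22.500 t and V(32.1) = 657.75 L.
Species balance (pure solvent in): dm/dt = −Q_out · m/V(t).
Separate: dm/m = −Q_out dt/V(t) ⇒ ln(m/m₀) = −(Q_out/(Q_in−Q_out)) ln(V/V₀).
m = m₀ (V₀/V)^(Q_out/(Q_in−Q_out)) = 17.9 × (1380/657.75)^(-1.6844) = 5.1377 mg.
C = m/V = 5.1377/657.75 = 0.0078110 mg/L.

0.00781 mg/L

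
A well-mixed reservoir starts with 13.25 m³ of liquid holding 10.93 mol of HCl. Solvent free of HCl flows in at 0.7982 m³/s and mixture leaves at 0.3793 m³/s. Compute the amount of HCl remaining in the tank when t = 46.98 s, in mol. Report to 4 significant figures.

Let m(t) be the amount of HCl. Volume: V(t) = V₀ + (Q_in − Q_out) t = 13.25 + 0.418900 t; V(46.98) = 32.9299 m³.
Solute balance: dm/dt = 0 − Q_out C = −Q_out m/V(t).
dm/m = −Q_out dt/(V₀ + 0.418900 t); integrating gives ln(m/m₀) = −(Q_out/(Q_in−Q_out)) ln(V/V₀).
m = m₀ (V₀/V)^(Q_out/(Q_in−Q_out)) = 10.93 × (13.25/32.9299)^(0.905467) = 4.79315 mol.

4.793 mol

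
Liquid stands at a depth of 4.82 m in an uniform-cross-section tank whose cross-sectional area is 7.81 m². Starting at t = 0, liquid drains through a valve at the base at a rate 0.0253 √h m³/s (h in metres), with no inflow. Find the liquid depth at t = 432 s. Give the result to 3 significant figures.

Volume balance on the tank: A dh/dt = −0.0253 √h.
Separate and integrate: 2(√h − √h₀) = −(0.0253/A) t.
√h = √4.82 − 0.0253·432/(2·7.81) = 2.1954 − 0.69972 = 1.4957.
h = 1.4957² = 2.2372 m.

2.24 m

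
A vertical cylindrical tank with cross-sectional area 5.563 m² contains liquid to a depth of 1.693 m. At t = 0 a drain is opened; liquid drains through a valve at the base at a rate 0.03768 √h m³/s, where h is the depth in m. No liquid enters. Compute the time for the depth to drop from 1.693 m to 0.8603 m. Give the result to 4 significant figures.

Accumulation of liquid (constant cross-section A): A dh/dt = −0.03768 √h.
This is separable: 2 d(√h)/dt = −0.03768/A, so √h = √h₀ − (0.03768/(2A)) t.
t = 2A(√h₀ − √h)/0.03768 = 2·5.563·(√1.693 − √0.8603)/0.03768
  = 11.1260 × (1.30115 − 0.927524) / 0.03768 = 110.324 s.

110.3 s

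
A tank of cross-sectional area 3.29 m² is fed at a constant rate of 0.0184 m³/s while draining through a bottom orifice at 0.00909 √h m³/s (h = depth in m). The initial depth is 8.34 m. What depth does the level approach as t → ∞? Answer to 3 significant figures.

A dh/dt = Q_in − 0.00909 √h. Steady state requires inflow = outflow:
Q_in = 0.00909 √h_ss ⇒ √h_ss = 0.0184/0.00909 = 2.0242.
h_ss = 2.0242² = 4.0974 m. (Since h₀ = 8.34 m > h_ss, the level will fall toward this value.)

4.10 m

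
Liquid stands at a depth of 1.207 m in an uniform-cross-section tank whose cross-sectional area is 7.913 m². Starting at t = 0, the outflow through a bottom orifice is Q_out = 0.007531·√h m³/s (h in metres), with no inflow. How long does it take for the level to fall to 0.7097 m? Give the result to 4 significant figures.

538.4 s

Unsteady balance on liquid volume: A dh/dt = −0.007531 √h.
Separate and integrate: 2(√h − √h₀) = −(0.007531/A) t.
t = 2A(√h₀ − √h)/0.007531 = 2·7.913·(√1.207 − √0.7097)/0.007531
  = 15.8260 × (1.09864 − 0.842437) / 0.007531 = 538.388 s.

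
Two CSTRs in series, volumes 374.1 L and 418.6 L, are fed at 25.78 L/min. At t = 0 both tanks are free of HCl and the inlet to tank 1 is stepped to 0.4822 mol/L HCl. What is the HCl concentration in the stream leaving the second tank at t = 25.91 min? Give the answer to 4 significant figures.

Each tank obeys Vᵢ dCᵢ/dt = Q(Cᵢ₋₁ − Cᵢ), so τᵢ = Vᵢ/Q.
τ₁ = 374.1/25.78 = 14.5112 min; τ₂ = 418.6/25.78 = 16.2374 min.
Tank 1: C₁ = C_in(1 − e^(−t/τ₁)). Tank 2 (τ₁ ≠ τ₂): C₂ = C_in[1 − (τ₁ e^(−t/τ₁) − τ₂ e^(−t/τ₂))/(τ₁ − τ₂)].
At t = 25.91: e^(−t/τ₁) = 0.167711, e^(−t/τ₂) = 0.202767.
C₂ = 0.4822·[1 − (14.5112·0.167711 − 16.2374·0.202767)/(-1.72614)] = 0.4822·0.502532 = 0.242321 mol/L.

0.2423 mol/L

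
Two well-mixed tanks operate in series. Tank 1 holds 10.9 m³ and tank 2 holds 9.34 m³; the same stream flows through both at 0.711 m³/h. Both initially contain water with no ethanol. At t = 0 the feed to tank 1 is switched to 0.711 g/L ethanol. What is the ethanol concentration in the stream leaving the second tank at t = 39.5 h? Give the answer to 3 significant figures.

0.544 g/L

Each tank obeys Vᵢ dCᵢ/dt = Q(Cᵢ₋₁ − Cᵢ), so τᵢ = Vᵢ/Q.
τ₁ = 10.9/0.711 = 15.331 h; τ₂ = 9.34/0.711 = 13.136 h.
Tank 1: C₁ = C_in(1 − e^(−t/τ₁)). Tank 2 (τ₁ ≠ τ₂): C₂ = C_in[1 − (τ₁ e^(−t/τ₁) − τ₂ e^(−t/τ₂))/(τ₁ − τ₂)].
At t = 39.5: e^(−t/τ₁) = 0.076035, e^(−t/τ₂) = 0.049444.
C₂ = 0.711·[1 − (15.331·0.076035 − 13.136·0.049444)/(2.1941)] = 0.711·0.76476 = 0.54375 g/L.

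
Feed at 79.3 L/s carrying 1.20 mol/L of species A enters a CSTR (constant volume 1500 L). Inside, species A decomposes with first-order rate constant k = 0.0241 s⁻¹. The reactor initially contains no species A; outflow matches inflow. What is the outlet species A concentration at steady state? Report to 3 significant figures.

0.824 mol/L

Species balance: V dC/dt = Q C_in − Q C − k V C.
Steady state (dC/dt = 0): C_ss = Q C_in/(Q + kV) = C_in/(1 + kV/Q).
C_ss = 79.3·1.20/(79.3 + 0.0241·1500) = 95.160/115.45 = 0.82425 mol/L.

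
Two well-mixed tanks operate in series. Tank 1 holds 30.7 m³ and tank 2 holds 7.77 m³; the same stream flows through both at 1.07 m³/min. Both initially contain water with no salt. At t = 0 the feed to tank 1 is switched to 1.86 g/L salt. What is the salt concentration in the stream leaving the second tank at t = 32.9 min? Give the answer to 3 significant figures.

Species balance on tank i: dCᵢ/dt = (Cᵢ₋₁ − Cᵢ)/τᵢ with τᵢ = Vᵢ/Q.
τ₁ = 30.7/1.07 = 28.692 min; τ₂ = 7.77/1.07 = 7.2617 min.
Solving the cascade with C₁(0)=C₂(0)=0 gives C₂(t) = C_in[1 − (τ₁ e^(−t/τ₁) − τ₂ e^(−t/τ₂))/(τ₁ − τ₂)].
At t = 32.9: e^(−t/τ₁) = 0.31769, e^(−t/τ₂) = 0.010774.
C₂ = 1.86·[1 − (28.692·0.31769 − 7.2617·0.010774)/(21.430)] = 1.86·0.57831 = 1.0757 g/L.

1.08 g/L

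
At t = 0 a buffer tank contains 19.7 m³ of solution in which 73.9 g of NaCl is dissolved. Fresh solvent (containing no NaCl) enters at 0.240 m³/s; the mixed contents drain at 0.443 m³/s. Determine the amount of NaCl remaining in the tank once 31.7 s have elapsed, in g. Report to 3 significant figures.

31.2 g

Total volume: dV/dt = Q_in − Q_out = -0.20300 m³/s, so V(t) = 19.7 − 0.20300 t and V(31.7) = 13.265 m³.
No NaCl enters, so dm/dt = −Q_out · (m/V).
dm/m = −Q_out dt/(V₀ − 0.20300 t); integrating gives ln(m/m₀) = −(Q_out/(Q_in−Q_out)) ln(V/V₀).
m = m₀ (V₀/V)^(Q_out/(Q_in−Q_out)) = 73.9 × (19.7/13.265)^(-2.1823) = 31.176 g.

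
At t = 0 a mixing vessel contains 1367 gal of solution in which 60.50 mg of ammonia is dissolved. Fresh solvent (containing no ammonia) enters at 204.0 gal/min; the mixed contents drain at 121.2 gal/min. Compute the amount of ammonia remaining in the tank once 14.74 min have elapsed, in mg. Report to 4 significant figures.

23.78 mg

Let m(t) be the amount of ammonia. Volume: V(t) = V₀ + (Q_in − Q_out) t = 1367 + 82.8000 t; V(14.74) = 2587.47 gal.
No ammonia enters, so dm/dt = −Q_out · (m/V).
Separate: dm/m = −Q_out dt/V(t) ⇒ ln(m/m₀) = −(Q_out/(Q_in−Q_out)) ln(V/V₀).
m = m₀ (V₀/V)^(Q_out/(Q_in−Q_out)) = 60.50 × (1367/2587.47)^(1.46377) = 23.7758 mg.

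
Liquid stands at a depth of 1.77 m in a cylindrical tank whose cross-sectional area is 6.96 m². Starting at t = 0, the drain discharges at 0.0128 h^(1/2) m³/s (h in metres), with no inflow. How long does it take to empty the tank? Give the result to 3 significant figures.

1450 s

Accumulation of liquid (constant cross-section A): A dh/dt = −0.0128 √h.
This is separable: 2 d(√h)/dt = −0.0128/A, so √h = √h₀ − (0.0128/(2A)) t.
Tank is empty when √h = 0: t_empty = 2A√h₀/0.0128.
t_empty = 2·6.96·√1.77/0.0128 = 13.920·1.3304/0.0128 = 1446.8 s.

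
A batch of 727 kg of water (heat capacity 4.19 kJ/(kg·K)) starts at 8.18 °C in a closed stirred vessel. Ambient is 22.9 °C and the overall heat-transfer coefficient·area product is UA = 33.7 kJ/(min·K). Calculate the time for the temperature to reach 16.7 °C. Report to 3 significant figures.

Heat balance on the well-mixed liquid: M c_p dT/dt = −UA(T − T_amb).
τ = M c_p/UA = 90.390 min; T_ss = T_amb = 22.900 °C.
T(t) = T_ss + (T₀ − T_ss)e^(−t/τ); set T = 16.7:
t = −τ ln[(T − T_ss)/(T₀ − T_ss)] = −90.390 · ln(0.42120) = 78.156 min.

78.2 min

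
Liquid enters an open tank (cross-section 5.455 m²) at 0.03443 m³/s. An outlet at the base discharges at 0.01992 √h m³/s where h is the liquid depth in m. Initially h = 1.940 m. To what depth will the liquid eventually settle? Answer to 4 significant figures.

2.987 m

A dh/dt = Q_in − 0.01992 √h. Steady state requires inflow = outflow:
Q_in = 0.01992 √h_ss ⇒ √h_ss = 0.03443/0.01992 = 1.72841.
h_ss = 1.72841² = 2.98741 m. (Since h₀ = 1.940 m < h_ss, the level will rise toward this value.)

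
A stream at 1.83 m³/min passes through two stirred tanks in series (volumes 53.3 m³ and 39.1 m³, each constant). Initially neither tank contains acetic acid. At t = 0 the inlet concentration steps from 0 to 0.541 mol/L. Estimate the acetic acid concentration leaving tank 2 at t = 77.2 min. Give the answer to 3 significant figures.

Time constants: τᵢ = Vᵢ/Q for each well-mixed tank.
τ₁ = 53.3/1.83 = 29.126 min; τ₂ = 39.1/1.83 = 21.366 min.
Solving the cascade with C₁(0)=C₂(0)=0 gives C₂(t) = C_in[1 − (τ₁ e^(−t/τ₁) − τ₂ e^(−t/τ₂))/(τ₁ − τ₂)].
At t = 77.2: e^(−t/τ₁) = 0.070610, e^(−t/τ₂) = 0.026966.
C₂ = 0.541·[1 − (29.126·0.070610 − 21.366·0.026966)/(7.7596)] = 0.541·0.80921 = 0.43778 mol/L.

0.438 mol/L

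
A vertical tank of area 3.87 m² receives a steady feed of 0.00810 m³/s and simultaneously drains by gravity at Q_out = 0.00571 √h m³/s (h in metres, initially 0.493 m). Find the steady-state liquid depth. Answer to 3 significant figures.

2.01 m

Level balance: A dh/dt = 0.00810 − 0.00571 √h. Setting dh/dt = 0:
Q_in = 0.00571 √h_ss ⇒ √h_ss = 0.00810/0.00571 = 1.4186.
h_ss = 1.4186² = 2.0123 m. (Since h₀ = 0.493 m < h_ss, the level will rise toward this value.)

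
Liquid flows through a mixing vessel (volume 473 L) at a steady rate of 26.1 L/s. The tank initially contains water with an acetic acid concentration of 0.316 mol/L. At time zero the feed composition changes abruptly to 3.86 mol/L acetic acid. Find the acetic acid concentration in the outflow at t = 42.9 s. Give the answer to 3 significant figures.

Accumulation = in − out for the solute gives V dC/dt = Q(C_in − C).
Rewrite as dC/dt + C/τ = C_in/τ, τ = V/Q = 18.123 s.
This is linear first-order; C(t) = C_in + (C₀ − C_in) e^(−t/τ).
C(42.9) = 3.86 + (0.316 − 3.86)·e^(−42.9/18.123) = 3.86 + (-3.5440)·0.093742 = 3.5278 mol/L.

3.53 mol/L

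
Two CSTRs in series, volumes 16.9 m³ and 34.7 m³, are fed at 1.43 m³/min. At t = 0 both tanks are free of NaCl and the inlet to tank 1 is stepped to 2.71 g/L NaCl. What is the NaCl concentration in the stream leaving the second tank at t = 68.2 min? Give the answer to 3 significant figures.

Time constants: τᵢ = Vᵢ/Q for each well-mixed tank.
τ₁ = 16.9/1.43 = 11.818 min; τ₂ = 34.7/1.43 = 24.266 min.
Solving the cascade with C₁(0)=C₂(0)=0 gives C₂(t) = C_in[1 − (τ₁ e^(−t/τ₁) − τ₂ e^(−t/τ₂))/(τ₁ − τ₂)].
At t = 68.2: e^(−t/τ₁) = 0.0031174, e^(−t/τ₂) = 0.060172.
C₂ = 2.71·[1 − (11.818·0.0031174 − 24.266·0.060172)/(-12.448)] = 2.71·0.88566 = 2.4001 g/L.

2.40 g/L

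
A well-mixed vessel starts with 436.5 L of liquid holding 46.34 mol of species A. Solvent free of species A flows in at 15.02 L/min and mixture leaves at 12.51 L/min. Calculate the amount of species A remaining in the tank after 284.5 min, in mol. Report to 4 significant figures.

Total volume: dV/dt = Q_in − Q_out = 2.51000 L/min, so V(t) = 436.5 + 2.51000 t and V(284.5) = 1150.59 L.
Species balance (pure solvent in): dm/dt = −Q_out · m/V(t).
Separate: dm/m = −Q_out dt/V(t) ⇒ ln(m/m₀) = −(Q_out/(Q_in−Q_out)) ln(V/V₀).
m = m₀ (V₀/V)^(Q_out/(Q_in−Q_out)) = 46.34 × (436.5/1150.59)^(4.98406) = 0.369805 mol.

0.3698 mol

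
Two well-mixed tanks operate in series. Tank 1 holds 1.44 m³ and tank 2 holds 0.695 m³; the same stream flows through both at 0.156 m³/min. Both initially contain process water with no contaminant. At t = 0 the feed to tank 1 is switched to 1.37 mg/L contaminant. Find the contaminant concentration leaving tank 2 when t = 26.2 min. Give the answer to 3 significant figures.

Species balance on tank i: dCᵢ/dt = (Cᵢ₋₁ − Cᵢ)/τᵢ with τᵢ = Vᵢ/Q.
τ₁ = 1.44/0.156 = 9.2308 min; τ₂ = 0.695/0.156 = 4.4551 min.
Tank 1: C₁ = C_in(1 − e^(−t/τ₁)). Tank 2 (τ₁ ≠ τ₂): C₂ = C_in[1 − (τ₁ e^(−t/τ₁) − τ₂ e^(−t/τ₂))/(τ₁ − τ₂)].
At t = 26.2: e^(−t/τ₁) = 0.058523, e^(−t/τ₂) = 0.0027924.
C₂ = 1.37·[1 − (9.2308·0.058523 − 4.4551·0.0027924)/(4.7756)] = 1.37·0.88949 = 1.2186 mg/L.

1.22 mg/L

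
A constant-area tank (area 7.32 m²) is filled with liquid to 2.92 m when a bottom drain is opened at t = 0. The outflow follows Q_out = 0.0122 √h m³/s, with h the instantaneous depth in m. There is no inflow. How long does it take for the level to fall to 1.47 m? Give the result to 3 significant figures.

A dh/dt = −Q_out = −0.0122 √h.
Separate and integrate: 2(√h − √h₀) = −(0.0122/A) t.
t = 2A(√h₀ − √h)/0.0122 = 2·7.32·(√2.92 − √1.47)/0.0122
  = 14.640 × (1.7088 − 1.2124) / 0.0122 = 595.64 s.

596 s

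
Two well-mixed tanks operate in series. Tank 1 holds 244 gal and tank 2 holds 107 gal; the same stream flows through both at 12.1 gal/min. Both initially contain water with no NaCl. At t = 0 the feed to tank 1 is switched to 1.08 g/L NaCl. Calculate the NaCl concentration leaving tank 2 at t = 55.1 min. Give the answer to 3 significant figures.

Each tank obeys Vᵢ dCᵢ/dt = Q(Cᵢ₋₁ − Cᵢ), so τᵢ = Vᵢ/Q.
τ₁ = 244/12.1 = 20.165 min; τ₂ = 107/12.1 = 8.8430 min.
Solving the cascade with C₁(0)=C₂(0)=0 gives C₂(t) = C_in[1 − (τ₁ e^(−t/τ₁) − τ₂ e^(−t/τ₂))/(τ₁ − τ₂)].
At t = 55.1: e^(−t/τ₁) = 0.065062, e^(−t/τ₂) = 0.0019676.
C₂ = 1.08·[1 − (20.165·0.065062 − 8.8430·0.0019676)/(11.322)] = 1.08·0.88566 = 0.95651 g/L.

0.957 g/L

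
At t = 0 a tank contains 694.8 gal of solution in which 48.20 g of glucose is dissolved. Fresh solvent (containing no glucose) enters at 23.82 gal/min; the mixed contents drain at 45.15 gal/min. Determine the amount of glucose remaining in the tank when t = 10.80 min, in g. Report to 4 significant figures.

Total volume: dV/dt = Q_in − Q_out = -21.3300 gal/min, so V(t) = 694.8 − 21.3300 t and V(10.80) = 464.436 gal.
Solute balance: dm/dt = 0 − Q_out C = −Q_out m/V(t).
Separate: dm/m = −Q_out dt/V(t) ⇒ ln(m/m₀) = −(Q_out/(Q_in−Q_out)) ln(V/V₀).
m = m₀ (V₀/V)^(Q_out/(Q_in−Q_out)) = 48.20 × (694.8/464.436)^(-2.11674) = 20.5474 g.

20.55 g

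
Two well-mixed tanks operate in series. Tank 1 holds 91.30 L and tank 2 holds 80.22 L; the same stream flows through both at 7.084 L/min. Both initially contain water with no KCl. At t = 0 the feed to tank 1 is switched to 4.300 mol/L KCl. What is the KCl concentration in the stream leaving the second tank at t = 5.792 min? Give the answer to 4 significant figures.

Time constants: τᵢ = Vᵢ/Q for each well-mixed tank.
τ₁ = 91.30/7.084 = 12.8882 min; τ₂ = 80.22/7.084 = 11.3241 min.
Tank 1: C₁ = C_in(1 − e^(−t/τ₁)). Tank 2 (τ₁ ≠ τ₂): C₂ = C_in[1 − (τ₁ e^(−t/τ₁) − τ₂ e^(−t/τ₂))/(τ₁ − τ₂)].
At t = 5.792: e^(−t/τ₁) = 0.638009, e^(−t/τ₂) = 0.599610.
C₂ = 4.300·[1 − (12.8882·0.638009 − 11.3241·0.599610)/(1.56409)] = 4.300·0.0839854 = 0.361137 mol/L.

0.3611 mol/L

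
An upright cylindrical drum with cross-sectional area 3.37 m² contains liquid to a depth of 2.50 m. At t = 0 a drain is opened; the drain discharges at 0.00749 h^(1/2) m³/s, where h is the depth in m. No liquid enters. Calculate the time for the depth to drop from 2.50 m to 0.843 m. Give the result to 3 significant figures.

With no inflow, A dh/dt = −0.00749 √h.
Separate and integrate: 2(√h − √h₀) = −(0.00749/A) t.
t = 2A(√h₀ − √h)/0.00749 = 2·3.37·(√2.50 − √0.843)/0.00749
  = 6.7400 × (1.5811 − 0.91815) / 0.00749 = 596.60 s.

597 s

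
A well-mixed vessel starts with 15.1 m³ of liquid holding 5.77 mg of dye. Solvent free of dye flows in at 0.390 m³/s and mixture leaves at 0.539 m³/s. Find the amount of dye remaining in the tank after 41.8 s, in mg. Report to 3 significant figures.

Let m(t) be the amount of dye. Volume: V(t) = V₀ + (Q_in − Q_out) t = 15.1 − 0.14900 t; V(41.8) = 8.8718 m³.
Solute balance: dm/dt = 0 − Q_out C = −Q_out m/V(t).
dm/m = −Q_out dt/(V₀ − 0.14900 t); integrating gives ln(m/m₀) = −(Q_out/(Q_in−Q_out)) ln(V/V₀).
m = m₀ (V₀/V)^(Q_out/(Q_in−Q_out)) = 5.77 × (15.1/8.8718)^(-3.6174) = 0.84270 mg.

0.843 mg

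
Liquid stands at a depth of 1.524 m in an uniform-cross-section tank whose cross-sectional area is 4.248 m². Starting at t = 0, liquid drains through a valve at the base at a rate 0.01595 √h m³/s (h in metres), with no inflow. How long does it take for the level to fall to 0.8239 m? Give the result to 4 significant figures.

With no inflow, A dh/dt = −0.01595 √h.
This is separable: 2 d(√h)/dt = −0.01595/A, so √h = √h₀ − (0.01595/(2A)) t.
t = 2A(√h₀ − √h)/0.01595 = 2·4.248·(√1.524 − √0.8239)/0.01595
  = 8.49600 × (1.23450 − 0.907689) / 0.01595 = 174.083 s.

174.1 s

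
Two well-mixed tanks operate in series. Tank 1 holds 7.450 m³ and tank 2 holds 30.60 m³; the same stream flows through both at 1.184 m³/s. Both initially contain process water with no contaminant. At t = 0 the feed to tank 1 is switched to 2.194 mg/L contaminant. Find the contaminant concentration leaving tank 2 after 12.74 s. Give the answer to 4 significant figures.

Time constants: τᵢ = Vᵢ/Q for each well-mixed tank.
τ₁ = 7.450/1.184 = 6.29223 s; τ₂ = 30.60/1.184 = 25.8446 s.
Solving the cascade with C₁(0)=C₂(0)=0 gives C₂(t) = C_in[1 − (τ₁ e^(−t/τ₁) − τ₂ e^(−t/τ₂))/(τ₁ − τ₂)].
At t = 12.74: e^(−t/τ₁) = 0.132031, e^(−t/τ₂) = 0.610824.
C₂ = 2.194·[1 − (6.29223·0.132031 − 25.8446·0.610824)/(-19.5524)] = 2.194·0.235094 = 0.515795 mg/L.

0.5158 mg/L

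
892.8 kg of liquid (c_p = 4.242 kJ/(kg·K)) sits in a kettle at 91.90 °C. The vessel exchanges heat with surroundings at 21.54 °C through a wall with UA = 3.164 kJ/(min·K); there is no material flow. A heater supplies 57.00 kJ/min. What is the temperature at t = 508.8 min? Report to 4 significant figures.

Lumped-capacitance energy balance: M c_p dT/dt = UA(T_amb − T) + Q̇.
dT/dt = (T_ss − T)/τ with T_ss = T_amb + Q̇/UA = 21.54 + 57.00/3.164 = 39.5552 °C, τ = M c_p/UA = 892.8·4.242/3.164 = 1196.98 min.
T approaches T_ss exponentially: T(t) = T_ss + (T₀ − T_ss) e^(−t/τ).
T(508.8) = 39.5552 + (52.3448)·0.653725 = 73.7743 °C.

73.77 °C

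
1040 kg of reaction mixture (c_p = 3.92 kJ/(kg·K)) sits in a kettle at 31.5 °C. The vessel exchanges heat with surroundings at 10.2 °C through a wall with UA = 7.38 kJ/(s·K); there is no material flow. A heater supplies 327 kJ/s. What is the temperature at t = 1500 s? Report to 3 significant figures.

53.0 °C

M c_p dT/dt = −UA(T − T_amb) + Q̇.
dT/dt = (T_ss − T)/τ with T_ss = T_amb + Q̇/UA = 10.2 + 327/7.38 = 54.509 °C, τ = M c_p/UA = 1040·3.92/7.38 = 552.41 s.
Integrating: T(t) = T_ss + (T₀ − T_ss) e^(−t/τ).
T(1500) = 54.509 + (-23.009)·0.066181 = 52.986 °C.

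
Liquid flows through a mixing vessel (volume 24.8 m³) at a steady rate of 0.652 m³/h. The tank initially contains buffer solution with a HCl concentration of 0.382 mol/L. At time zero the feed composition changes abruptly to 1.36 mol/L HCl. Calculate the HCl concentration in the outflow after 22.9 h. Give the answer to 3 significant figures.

0.824 mol/L

Mass balance on the solute (V constant): V dC/dt = Q(C_in − C).
Time constant τ = V/Q = 24.8/0.652 = 38.037 h.
C approaches C_in exponentially: C(t) = C_in + (C₀ − C_in) e^(−t/τ).
C(22.9) = 1.36 + (0.382 − 1.36)·e^(−22.9/38.037) = 1.36 + (-0.97800)·0.54769 = 0.82436 mol/L.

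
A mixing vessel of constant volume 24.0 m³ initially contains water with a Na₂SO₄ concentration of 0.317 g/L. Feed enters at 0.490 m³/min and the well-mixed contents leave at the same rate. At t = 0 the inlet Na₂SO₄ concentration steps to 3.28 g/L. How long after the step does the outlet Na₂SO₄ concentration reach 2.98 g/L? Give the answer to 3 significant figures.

Species balance: V dC/dt = Q(C_in − C) ⇒ τ = V/Q = 48.980 min.
C(t) = C_in + (C₀ − C_in) e^(−t/τ). Set C = 2.98 and solve for t:
e^(−t/τ) = (C − C_in)/(C₀ − C_in) = (2.98 − 3.28)/(0.317 − 3.28) = 0.10125
t = −τ ln(…) = 48.980 × 2.2902 = 112.17 min.

112 min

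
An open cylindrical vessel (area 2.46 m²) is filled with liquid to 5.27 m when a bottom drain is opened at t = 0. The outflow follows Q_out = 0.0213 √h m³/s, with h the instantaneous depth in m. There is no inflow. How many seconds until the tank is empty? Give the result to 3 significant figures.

A dh/dt = −Q_out = −0.0213 √h.
This is separable: 2 d(√h)/dt = −0.0213/A, so √h = √h₀ − (0.0213/(2A)) t.
Set h = 0: 2√h₀ = (0.0213/A) t_empty ⇒ t_empty = 2A√h₀/0.0213.
t_empty = 2·2.46·√5.27/0.0213 = 4.9200·2.2956/0.0213 = 530.26 s.

530 s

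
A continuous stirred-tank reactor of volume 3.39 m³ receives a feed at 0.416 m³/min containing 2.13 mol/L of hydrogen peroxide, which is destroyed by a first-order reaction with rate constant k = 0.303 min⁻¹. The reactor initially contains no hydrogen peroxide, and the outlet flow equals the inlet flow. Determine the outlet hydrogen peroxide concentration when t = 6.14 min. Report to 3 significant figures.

0.569 mol/L

Accumulation = in − out − consumed: V dC/dt = Q C_in − Q C − k V C.
dC/dt = (Q/V) C_in − (Q/V + k) C; effective rate a = Q/V + k = 0.12271 + 0.303 = 0.42571 min⁻¹.
C_ss = Q C_in/(Q + kV) = 0.61398 mol/L; C(t) = C_ss + (C₀ − C_ss) e^(−a t).
C(6.14) = 0.61398 + (-0.61398)·e^(−0.42571·6.14) = 0.61398 + (-0.61398)·0.073250 = 0.56901 mol/L.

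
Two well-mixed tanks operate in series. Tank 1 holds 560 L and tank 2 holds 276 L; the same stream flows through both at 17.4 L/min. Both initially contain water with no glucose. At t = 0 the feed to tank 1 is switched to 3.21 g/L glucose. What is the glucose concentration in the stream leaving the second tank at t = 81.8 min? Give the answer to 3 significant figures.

2.73 g/L

Each tank obeys Vᵢ dCᵢ/dt = Q(Cᵢ₋₁ − Cᵢ), so τᵢ = Vᵢ/Q.
τ₁ = 560/17.4 = 32.184 min; τ₂ = 276/17.4 = 15.862 min.
Solving the cascade with C₁(0)=C₂(0)=0 gives C₂(t) = C_in[1 − (τ₁ e^(−t/τ₁) − τ₂ e^(−t/τ₂))/(τ₁ − τ₂)].
At t = 81.8: e^(−t/τ₁) = 0.078737, e^(−t/τ₂) = 0.0057592.
C₂ = 3.21·[1 − (32.184·0.078737 − 15.862·0.0057592)/(16.322)] = 3.21·0.85034 = 2.7296 g/L.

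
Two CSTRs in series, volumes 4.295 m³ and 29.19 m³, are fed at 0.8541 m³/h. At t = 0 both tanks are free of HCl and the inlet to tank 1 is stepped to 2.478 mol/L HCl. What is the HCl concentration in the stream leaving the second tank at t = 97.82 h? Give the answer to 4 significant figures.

2.312 mol/L

Species balance on tank i: dCᵢ/dt = (Cᵢ₋₁ − Cᵢ)/τᵢ with τᵢ = Vᵢ/Q.
τ₁ = 4.295/0.8541 = 5.02869 h; τ₂ = 29.19/0.8541 = 34.1763 h.
Tank 1: C₁ = C_in(1 − e^(−t/τ₁)). Tank 2 (τ₁ ≠ τ₂): C₂ = C_in[1 − (τ₁ e^(−t/τ₁) − τ₂ e^(−t/τ₂))/(τ₁ − τ₂)].
At t = 97.82: e^(−t/τ₁) = 3.56393e-09, e^(−t/τ₂) = 0.0571420.
C₂ = 2.478·[1 − (5.02869·3.56393e-09 − 34.1763·0.0571420)/(-29.1476)] = 2.478·0.933000 = 2.31197 mol/L.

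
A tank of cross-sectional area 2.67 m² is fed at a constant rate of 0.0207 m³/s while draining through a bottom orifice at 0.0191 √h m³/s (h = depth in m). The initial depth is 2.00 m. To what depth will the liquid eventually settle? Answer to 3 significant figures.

1.17 m

A dh/dt = Q_in − 0.0191 √h. Steady state requires inflow = outflow:
Q_in = 0.0191 √h_ss ⇒ √h_ss = 0.0207/0.0191 = 1.0838.
h_ss = 1.0838² = 1.1746 m. (Since h₀ = 2.00 m > h_ss, the level will fall toward this value.)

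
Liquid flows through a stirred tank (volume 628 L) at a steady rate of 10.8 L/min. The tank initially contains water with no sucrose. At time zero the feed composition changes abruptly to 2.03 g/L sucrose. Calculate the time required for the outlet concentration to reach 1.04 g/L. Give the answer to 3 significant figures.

41.8 min

Species balance on the tank: V dC/dt = Q(C_in − C), so τ = V/Q = 58.148 min.
C(t) = C_in + (C₀ − C_in) e^(−t/τ). Set C = 1.04 and solve for t:
e^(−t/τ) = (C − C_in)/(C₀ − C_in) = (1.04 − 2.03)/(0 − 2.03) = 0.48768
t = −τ ln(…) = 58.148 × 0.71809 = 41.755 min.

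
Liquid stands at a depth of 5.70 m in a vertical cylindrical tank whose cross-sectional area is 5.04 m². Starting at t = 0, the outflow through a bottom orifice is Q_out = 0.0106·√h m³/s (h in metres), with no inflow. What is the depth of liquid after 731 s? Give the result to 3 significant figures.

2.62 m

A dh/dt = −Q_out = −0.0106 √h.
This is separable: 2 d(√h)/dt = −0.0106/A, so √h = √h₀ − (0.0106/(2A)) t.
√h = √5.70 − 0.0106·731/(2·5.04) = 2.3875 − 0.76871 = 1.6188.
h = 1.6188² = 2.6204 m.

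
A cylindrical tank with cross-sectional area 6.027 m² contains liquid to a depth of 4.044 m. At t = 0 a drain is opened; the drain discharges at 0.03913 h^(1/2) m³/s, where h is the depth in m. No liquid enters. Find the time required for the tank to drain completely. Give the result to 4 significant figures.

With no inflow, A dh/dt = −0.03913 √h.
This is separable: 2 d(√h)/dt = −0.03913/A, so √h = √h₀ − (0.03913/(2A)) t.
Tank is empty when √h = 0: t_empty = 2A√h₀/0.03913.
t_empty = 2·6.027·√4.044/0.03913 = 12.0540·2.01097/0.03913 = 619.479 s.

619.5 s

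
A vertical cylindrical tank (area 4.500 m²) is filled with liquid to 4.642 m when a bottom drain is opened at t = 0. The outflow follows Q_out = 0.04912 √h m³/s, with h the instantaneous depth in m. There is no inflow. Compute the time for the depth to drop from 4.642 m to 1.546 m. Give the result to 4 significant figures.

166.9 s

With no inflow, A dh/dt = −0.04912 √h.
∫ h^(−1/2) dh = −(0.04912/A) ∫ dt, giving 2√h = 2√h₀ − (0.04912/A) t.
t = 2A(√h₀ − √h)/0.04912 = 2·4.500·(√4.642 − √1.546)/0.04912
  = 9.00000 × (2.15453 − 1.24338) / 0.04912 = 166.945 s.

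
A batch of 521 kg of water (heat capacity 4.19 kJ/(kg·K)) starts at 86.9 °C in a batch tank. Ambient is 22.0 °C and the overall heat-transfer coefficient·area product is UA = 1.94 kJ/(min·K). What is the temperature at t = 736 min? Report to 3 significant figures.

55.7 °C

Lumped-capacitance energy balance: M c_p dT/dt = UA(T_amb − T).
dT/dt = (T_ss − T)/τ with T_ss = T_amb = 22.000 °C, τ = M c_p/UA = 521·4.19/1.94 = 1125.3 min.
Solution: T(t) = T_ss + (T₀ − T_ss) e^(−t/τ).
T(736) = 22.000 + (64.900)·0.51992 = 55.743 °C.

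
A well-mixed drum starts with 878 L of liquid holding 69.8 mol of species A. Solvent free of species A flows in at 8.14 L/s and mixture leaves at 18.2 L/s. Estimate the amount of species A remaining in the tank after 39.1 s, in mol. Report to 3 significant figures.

Total volume: dV/dt = Q_in − Q_out = -10.060 L/s, so V(t) = 878 − 10.060 t and V(39.1) = 484.65 L.
Solute balance: dm/dt = 0 − Q_out C = −Q_out m/V(t).
dm/m = −Q_out dt/(V₀ − 10.060 t); integrating gives ln(m/m₀) = −(Q_out/(Q_in−Q_out)) ln(V/V₀).
m = m₀ (V₀/V)^(Q_out/(Q_in−Q_out)) = 69.8 × (878/484.65)^(-1.8091) = 23.822 mol.

23.8 mol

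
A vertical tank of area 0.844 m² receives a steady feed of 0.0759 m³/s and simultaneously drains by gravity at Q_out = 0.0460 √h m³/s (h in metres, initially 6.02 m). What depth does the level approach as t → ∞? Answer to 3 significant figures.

Level balance: A dh/dt = 0.0759 − 0.0460 √h. Setting dh/dt = 0:
Q_in = 0.0460 √h_ss ⇒ √h_ss = 0.0759/0.0460 = 1.6500.
h_ss = 1.6500² = 2.7225 m. (Since h₀ = 6.02 m > h_ss, the level will fall toward this value.)

2.72 m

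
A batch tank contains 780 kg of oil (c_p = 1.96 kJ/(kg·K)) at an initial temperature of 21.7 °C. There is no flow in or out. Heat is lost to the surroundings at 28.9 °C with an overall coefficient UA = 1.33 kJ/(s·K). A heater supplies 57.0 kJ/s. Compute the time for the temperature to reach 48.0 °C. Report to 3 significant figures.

M c_p dT/dt = −UA(T − T_amb) + Q̇.
τ = M c_p/UA = 1149.5 s; T_ss = T_amb + Q̇/UA = 28.9 + 57.0/1.33 = 71.757 °C.
T(t) = T_ss + (T₀ − T_ss)e^(−t/τ); set T = 48.0:
t = −τ ln[(T − T_ss)/(T₀ − T_ss)] = −1149.5 · ln(0.47460) = 856.68 s.

857 s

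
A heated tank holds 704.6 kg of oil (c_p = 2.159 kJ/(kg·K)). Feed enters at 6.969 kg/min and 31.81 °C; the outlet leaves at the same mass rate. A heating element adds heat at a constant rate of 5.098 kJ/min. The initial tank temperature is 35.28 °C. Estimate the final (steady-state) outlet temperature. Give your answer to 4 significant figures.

32.15 °C

M c_p dT/dt = ṁ c_p (T_in − T) + Q̇.
At steady state dT/dt = 0 ⇒ T_ss = T_in + Q̇/(ṁ c_p) = 31.81 + 5.098/(6.969·2.159) = 32.1488 °C.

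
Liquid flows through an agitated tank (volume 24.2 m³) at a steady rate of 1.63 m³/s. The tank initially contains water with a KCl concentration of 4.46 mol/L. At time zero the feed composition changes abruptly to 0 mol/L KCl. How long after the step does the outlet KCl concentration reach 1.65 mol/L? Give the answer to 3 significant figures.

14.8 s

Species balance on the tank: V dC/dt = Q(C_in − C), so τ = V/Q = 14.847 s.
C(t) = C_in + (C₀ − C_in) e^(−t/τ). Set C = 1.65 and solve for t:
e^(−t/τ) = (C − C_in)/(C₀ − C_in) = (1.65 − 0)/(4.46 − 0) = 0.36996
t = −τ ln(…) = 14.847 × 0.99437 = 14.763 s.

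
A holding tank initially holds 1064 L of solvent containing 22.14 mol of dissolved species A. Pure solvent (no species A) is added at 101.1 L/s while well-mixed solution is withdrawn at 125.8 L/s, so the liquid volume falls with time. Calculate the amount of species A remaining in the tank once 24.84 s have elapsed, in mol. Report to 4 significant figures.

0.2779 mol

Let m(t) be the amount of species A. Volume: V(t) = V₀ + (Q_in − Q_out) t = 1064 − 24.7000 t; V(24.84) = 450.452 L.
Solute balance: dm/dt = 0 − Q_out C = −Q_out m/V(t).
Separate: dm/m = −Q_out dt/V(t) ⇒ ln(m/m₀) = −(Q_out/(Q_in−Q_out)) ln(V/V₀).
m = m₀ (V₀/V)^(Q_out/(Q_in−Q_out)) = 22.14 × (1064/450.452)^(-5.09312) = 0.277941 mol.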